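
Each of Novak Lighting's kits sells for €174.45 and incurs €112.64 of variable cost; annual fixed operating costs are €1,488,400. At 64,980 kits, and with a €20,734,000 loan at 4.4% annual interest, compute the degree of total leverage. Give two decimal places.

At 64,980 units, contribution = 64,980 × €61.81 = €4,016,413.80.
Subtracting fixed costs: EBIT = €4,016,413.80 − €1,488,400 = €2,528,013.80. Interest = €912,296.00.
DOL = €4,016,413.80 ÷ €2,528,013.80 = 1.5888; DFL = €2,528,013.80 ÷ €1,615,717.80 = 1.5646.
Combined leverage = 1.5888 × 1.5646 = 2.4858.

2.49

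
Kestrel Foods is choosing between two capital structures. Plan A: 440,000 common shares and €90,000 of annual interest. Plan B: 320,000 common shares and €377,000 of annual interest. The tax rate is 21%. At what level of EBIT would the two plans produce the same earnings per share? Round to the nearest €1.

€1,142,333

At indifference, (EBIT − 90,000)(1 − t)/440,000 = (EBIT − 377,000)(1 − t)/320,000.
Cancelling (1 − t) and cross-multiplying: 320,000·(EBIT − 90,000) = 440,000·(EBIT − 377,000).
EBIT × (440,000 − 320,000) = 377,000 × 440,000 − 90,000 × 320,000 = 137,080,000,000, so EBIT = 137,080,000,000 ÷ 120,000 = 1,142,333.33.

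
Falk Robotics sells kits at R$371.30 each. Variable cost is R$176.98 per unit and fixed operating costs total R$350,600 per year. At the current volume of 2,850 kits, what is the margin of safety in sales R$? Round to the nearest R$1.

Each unit contributes R$371.30 − R$176.98 = R$194.32. Break-even units = R$350,600 ÷ R$194.32 = 1,804.24; break-even revenue = 1,804.24 × R$371.30 = R$669,914.47.
Actual sales revenue = 2,850 × R$371.30 = R$1,058,205.00.
Margin of safety = R$1,058,205.00 − R$669,914.47 = R$388,291.

R$388,291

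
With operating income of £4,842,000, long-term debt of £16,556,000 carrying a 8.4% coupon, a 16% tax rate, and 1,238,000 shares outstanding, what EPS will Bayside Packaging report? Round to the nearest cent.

£2.34

Interest = £1,390,704.00, so EBT = £4,842,000 − £1,390,704.00 = £3,451,296.00.
After tax at 16%: net income = £3,451,296.00 × 0.84 = £2,899,088.64.
Per share: £2,899,088.64 / 1,238,000 shares = £2.34.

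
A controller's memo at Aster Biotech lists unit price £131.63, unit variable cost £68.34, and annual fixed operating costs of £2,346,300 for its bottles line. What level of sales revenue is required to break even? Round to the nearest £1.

£4,879,815

Contribution margin per unit = £131.63 − £68.34 = £63.29, a CM ratio of £63.29 ÷ £131.63 = 0.4808.
Break-even revenue = fixed costs × price ÷ CM = £2,346,300 × £131.63 ÷ £63.29 = £4,879,815.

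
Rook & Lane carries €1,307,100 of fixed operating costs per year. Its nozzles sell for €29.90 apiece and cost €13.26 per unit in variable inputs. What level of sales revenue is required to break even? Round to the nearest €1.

CM per unit = €29.90 − €13.26 = €16.64; CM ratio = €16.64 / €29.90 = 0.5565.
Break-even revenue = fixed costs × price ÷ CM = €1,307,100 × €29.90 ÷ €16.64 = €2,348,695.

€2,348,695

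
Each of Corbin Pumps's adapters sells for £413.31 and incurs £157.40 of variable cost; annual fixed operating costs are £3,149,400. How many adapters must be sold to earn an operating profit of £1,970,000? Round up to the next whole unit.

Each unit contributes £413.31 − £157.40 = £255.91.
Required volume = (fixed costs + target profit) ÷ CM = (£3,149,400 + £1,970,000) ÷ £255.91 = 20,004.69, so 20,005 adapters.

20,005 adapters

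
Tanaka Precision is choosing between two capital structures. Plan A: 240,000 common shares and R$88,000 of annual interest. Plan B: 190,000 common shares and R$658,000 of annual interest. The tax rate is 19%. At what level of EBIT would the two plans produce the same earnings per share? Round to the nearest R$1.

At indifference, (EBIT − 88,000)(1 − t)/240,000 = (EBIT − 658,000)(1 − t)/190,000.
The (1 − t) factor cancels: (EBIT − 88,000) × 190,000 = (EBIT − 658,000) × 240,000.
EBIT × (240,000 − 190,000) = 658,000 × 240,000 − 88,000 × 190,000 = 141,200,000,000, so EBIT = 141,200,000,000 ÷ 50,000 = 2,824,000.00.

R$2,824,000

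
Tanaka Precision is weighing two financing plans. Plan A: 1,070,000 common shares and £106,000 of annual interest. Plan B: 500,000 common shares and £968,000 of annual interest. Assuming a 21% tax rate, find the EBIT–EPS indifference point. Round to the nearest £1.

Set EPS_A = EPS_B: (EBIT − £106,000)(1 − 0.21) ÷ 1,070,000 = (EBIT − £968,000)(1 − 0.21) ÷ 500,000.
The (1 − t) factor cancels: (EBIT − 106,000) × 500,000 = (EBIT − 968,000) × 1,070,000.
EBIT × (1,070,000 − 500,000) = 968,000 × 1,070,000 − 106,000 × 500,000 = 982,760,000,000, so EBIT = 982,760,000,000 ÷ 570,000 = 1,724,140.35.

£1,724,140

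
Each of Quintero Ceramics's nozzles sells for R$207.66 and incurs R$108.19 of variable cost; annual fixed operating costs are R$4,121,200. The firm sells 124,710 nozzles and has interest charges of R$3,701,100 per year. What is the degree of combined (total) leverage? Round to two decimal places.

2.71

At 124,710 units, contribution = 124,710 × R$99.47 = R$12,404,903.70.
Operating income = contribution − fixed costs = R$12,404,903.70 − R$4,121,200 = R$8,283,703.70. Interest = R$3,701,100.00.
DOL = R$12,404,903.70 ÷ R$8,283,703.70 = 1.4975; DFL = R$8,283,703.70 ÷ R$4,582,603.70 = 1.8076.
DCL = DOL × DFL = 1.4975 × 1.8076 = 2.7069.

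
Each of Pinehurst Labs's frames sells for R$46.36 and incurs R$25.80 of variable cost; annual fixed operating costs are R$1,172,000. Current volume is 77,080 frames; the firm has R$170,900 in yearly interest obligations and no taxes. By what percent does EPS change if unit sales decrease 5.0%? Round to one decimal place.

Contribution at this volume is 77,080 × R$20.56 = R$1,584,764.80.
Subtracting fixed costs: EBIT = R$1,584,764.80 − R$1,172,000 = R$412,764.80.
Interest = R$170,900.00, so EBIT − I = R$241,864.80.
Degree of combined leverage = contribution ÷ (EBIT − I) = R$1,584,764.80 ÷ R$241,864.80 = 6.5523.
%ΔEPS = DCL × %ΔSales = 6.5523 × -5.0% = -32.8%.

-32.8%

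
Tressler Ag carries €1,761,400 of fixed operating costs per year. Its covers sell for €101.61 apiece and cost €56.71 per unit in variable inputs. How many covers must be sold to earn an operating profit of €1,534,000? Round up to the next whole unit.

73,395 covers

Each unit contributes €101.61 − €56.71 = €44.90.
Required volume = (fixed costs + target profit) ÷ CM = (€1,761,400 + €1,534,000) ÷ €44.90 = 73,394.21, so 73,395 covers.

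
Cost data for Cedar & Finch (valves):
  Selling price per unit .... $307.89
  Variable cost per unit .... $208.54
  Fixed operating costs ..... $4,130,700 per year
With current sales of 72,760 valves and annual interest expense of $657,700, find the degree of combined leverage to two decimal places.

Total contribution margin = 72,760 × $99.35 = $7,228,706.00.
Subtracting fixed costs: EBIT = $7,228,706.00 − $4,130,700 = $3,098,006.00. Interest = $657,700.00.
DOL = $7,228,706.00 ÷ $3,098,006.00 = 2.3333; DFL = $3,098,006.00 ÷ $2,440,306.00 = 1.2695.
Combined leverage = 2.3333 × 1.2695 = 2.9621.

2.96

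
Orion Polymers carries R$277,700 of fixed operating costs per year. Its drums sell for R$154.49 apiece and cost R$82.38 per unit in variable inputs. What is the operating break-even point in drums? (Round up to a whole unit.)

3,852 drums

Unit CM = price − variable cost = R$154.49 − R$82.38 = R$72.11.
Break-even volume = fixed costs ÷ CM per unit = R$277,700 ÷ R$72.11 = 3,851.06, so 3,852 drums.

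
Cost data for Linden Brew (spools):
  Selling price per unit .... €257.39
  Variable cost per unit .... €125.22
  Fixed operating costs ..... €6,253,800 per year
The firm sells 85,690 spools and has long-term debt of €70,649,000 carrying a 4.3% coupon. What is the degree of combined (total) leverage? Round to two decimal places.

Total contribution margin = 85,690 × €132.17 = €11,325,647.30.
Subtracting fixed costs: EBIT = €11,325,647.30 − €6,253,800 = €5,071,847.30. Interest = €3,037,907.00, so EBIT − I = €2,033,940.30.
DCL = contribution ÷ (EBIT − I) = €11,325,647.30 ÷ €2,033,940.30 = 5.5683.

5.57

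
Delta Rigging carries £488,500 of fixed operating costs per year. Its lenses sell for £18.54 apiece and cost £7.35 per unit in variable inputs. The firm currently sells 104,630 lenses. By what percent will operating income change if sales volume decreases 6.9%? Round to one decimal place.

-11.8%

Total contribution margin = 104,630 × £11.19 = £1,170,809.70.
Operating income = contribution − fixed costs = £1,170,809.70 − £488,500 = £682,309.70.
Degree of operating leverage = £1,170,809.70 / £682,309.70 = 1.7160.
So EBIT moves 1.7160 × (-6.9%) = -11.8%.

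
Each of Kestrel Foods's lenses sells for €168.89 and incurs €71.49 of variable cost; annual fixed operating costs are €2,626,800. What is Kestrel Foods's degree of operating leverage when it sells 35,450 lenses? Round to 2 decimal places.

4.18

Total contribution margin = 35,450 × €97.40 = €3,452,830.00.
Operating income = contribution − fixed costs = €3,452,830.00 − €2,626,800 = €826,030.00.
So DOL = total CM / EBIT = €3,452,830.00 / €826,030.00 = 4.1800.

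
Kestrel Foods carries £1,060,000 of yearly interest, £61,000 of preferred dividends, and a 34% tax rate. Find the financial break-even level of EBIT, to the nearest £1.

Grossing the preferred dividend up to pre-tax terms: £61,000 / (1 − 0.34) = £92,424.24.
Financial break-even EBIT = interest + D_p ÷ (1 − t) = £1,060,000 + £92,424.24 = £1,152,424.24.

£1,152,424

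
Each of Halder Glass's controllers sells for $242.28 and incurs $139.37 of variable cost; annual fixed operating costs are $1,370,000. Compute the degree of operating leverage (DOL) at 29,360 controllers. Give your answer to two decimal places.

Total contribution margin = 29,360 × $102.91 = $3,021,437.60.
EBIT = $3,021,437.60 − $1,370,000 = $1,651,437.60.
Degree of operating leverage = $3,021,437.60 / $1,651,437.60 = 1.8296.

1.83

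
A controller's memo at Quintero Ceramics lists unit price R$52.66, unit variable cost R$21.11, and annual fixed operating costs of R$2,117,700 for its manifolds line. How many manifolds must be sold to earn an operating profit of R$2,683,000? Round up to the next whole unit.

Each unit contributes R$52.66 − R$21.11 = R$31.55.
Need Q such that Q × R$31.55 − R$2,117,700 = R$2,683,000, i.e. Q = R$4,800,700 / R$31.55 = 152,161.65 → 152,162.

152,162 manifolds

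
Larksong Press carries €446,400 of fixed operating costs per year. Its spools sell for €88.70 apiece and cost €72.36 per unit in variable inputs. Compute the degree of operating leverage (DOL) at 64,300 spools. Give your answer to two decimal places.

1.74

Contribution at this volume is 64,300 × €16.34 = €1,050,662.00.
Subtracting fixed costs: EBIT = €1,050,662.00 − €446,400 = €604,262.00.
So DOL = total CM / EBIT = €1,050,662.00 / €604,262.00 = 1.7388.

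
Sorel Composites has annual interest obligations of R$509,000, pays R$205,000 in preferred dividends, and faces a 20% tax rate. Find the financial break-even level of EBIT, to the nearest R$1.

R$765,250

Preferred dividends are paid after tax, so their pre-tax equivalent is R$205,000 ÷ (1 − 0.20) = R$256,250.00.
EPS = 0 when EBIT covers interest plus the pre-tax preferred burden: R$509,000 + R$256,250.00 = R$765,250.00.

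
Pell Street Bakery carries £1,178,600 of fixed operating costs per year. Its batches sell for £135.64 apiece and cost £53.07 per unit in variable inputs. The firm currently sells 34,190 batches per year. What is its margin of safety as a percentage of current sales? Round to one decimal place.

58.3%

Unit CM = price − variable cost = £135.64 − £53.07 = £82.57. Break-even units = £1,178,600 ÷ £82.57 = 14,273.95; break-even revenue = 14,273.95 × £135.64 = £1,936,118.49.
Actual sales revenue = 34,190 × £135.64 = £4,637,531.60.
Margin of safety = (£4,637,531.60 − £1,936,118.49) ÷ £4,637,531.60 = 58.3%.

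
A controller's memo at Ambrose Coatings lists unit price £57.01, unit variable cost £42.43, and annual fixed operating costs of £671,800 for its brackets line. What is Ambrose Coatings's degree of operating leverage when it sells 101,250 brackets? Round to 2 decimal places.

Contribution at this volume is 101,250 × £14.58 = £1,476,225.00.
Operating income = contribution − fixed costs = £1,476,225.00 − £671,800 = £804,425.00.
DOL = contribution ÷ EBIT = £1,476,225.00 ÷ £804,425.00 = 1.8351.

1.84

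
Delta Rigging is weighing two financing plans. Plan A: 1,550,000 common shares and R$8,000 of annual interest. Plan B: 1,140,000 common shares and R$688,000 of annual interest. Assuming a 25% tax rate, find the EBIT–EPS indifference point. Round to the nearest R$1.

Set EPS_A = EPS_B: (EBIT − R$8,000)(1 − 0.25) ÷ 1,550,000 = (EBIT − R$688,000)(1 − 0.25) ÷ 1,140,000.
Cancelling (1 − t) and cross-multiplying: 1,140,000·(EBIT − 8,000) = 1,550,000·(EBIT − 688,000).
Solving, EBIT = (688,000·1,550,000 − 8,000·1,140,000) / (1,550,000 − 1,140,000) = 1,057,280,000,000 / 410,000 = 2,578,731.71.

R$2,578,732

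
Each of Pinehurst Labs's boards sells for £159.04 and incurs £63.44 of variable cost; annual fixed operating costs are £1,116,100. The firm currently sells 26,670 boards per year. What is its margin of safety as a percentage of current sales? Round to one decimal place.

Contribution margin per unit = £159.04 − £63.44 = £95.60. Break-even units = £1,116,100 ÷ £95.60 = 11,674.69; break-even revenue = 11,674.69 × £159.04 = £1,856,742.09.
Current sales = 26,670 × £159.04 = £4,241,596.80.
Margin of safety = (£4,241,596.80 − £1,856,742.09) ÷ £4,241,596.80 = 56.2%.

56.2%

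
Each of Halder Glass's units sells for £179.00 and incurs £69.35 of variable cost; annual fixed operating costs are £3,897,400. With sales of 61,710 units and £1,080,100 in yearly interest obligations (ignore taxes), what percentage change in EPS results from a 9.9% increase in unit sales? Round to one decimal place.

At 61,710 units, contribution = 61,710 × £109.65 = £6,766,501.50.
Operating income = contribution − fixed costs = £6,766,501.50 − £3,897,400 = £2,869,101.50.
After interest of £1,080,100.00, pre-tax earnings = £1,789,001.50.
DCL = total CM / (EBIT − I) = £6,766,501.50 / £1,789,001.50 = 3.7823.
%ΔEPS = DCL × %ΔSales = 3.7823 × +9.9% = +37.4%.

+37.4%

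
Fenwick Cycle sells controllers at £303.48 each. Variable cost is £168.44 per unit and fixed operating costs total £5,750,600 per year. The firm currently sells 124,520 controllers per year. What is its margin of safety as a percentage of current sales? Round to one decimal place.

Unit CM = price − variable cost = £303.48 − £168.44 = £135.04. Break-even units = £5,750,600 ÷ £135.04 = 42,584.42; break-even revenue = 42,584.42 × £303.48 = £12,923,519.61.
Actual sales revenue = 124,520 × £303.48 = £37,789,329.60.
Margin of safety = (£37,789,329.60 − £12,923,519.61) ÷ £37,789,329.60 = 65.8%.

65.8%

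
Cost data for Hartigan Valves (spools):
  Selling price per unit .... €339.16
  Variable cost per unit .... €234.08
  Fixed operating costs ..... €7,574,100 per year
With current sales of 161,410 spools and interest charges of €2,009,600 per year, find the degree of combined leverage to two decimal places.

2.30

At 161,410 units, contribution = 161,410 × €105.08 = €16,960,962.80.
EBIT = €16,960,962.80 − €7,574,100 = €9,386,862.80. Interest = €2,009,600.00, so EBIT − I = €7,377,262.80.
DCL = contribution ÷ (EBIT − I) = €16,960,962.80 ÷ €7,377,262.80 = 2.2991.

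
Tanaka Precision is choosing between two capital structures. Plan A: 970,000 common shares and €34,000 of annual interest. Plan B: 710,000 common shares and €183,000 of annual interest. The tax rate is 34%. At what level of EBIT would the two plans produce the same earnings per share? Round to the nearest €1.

At indifference, (EBIT − 34,000)(1 − t)/970,000 = (EBIT − 183,000)(1 − t)/710,000.
The (1 − t) factor cancels: (EBIT − 34,000) × 710,000 = (EBIT − 183,000) × 970,000.
EBIT × (970,000 − 710,000) = 183,000 × 970,000 − 34,000 × 710,000 = 153,370,000,000, so EBIT = 153,370,000,000 ÷ 260,000 = 589,884.62.

€589,885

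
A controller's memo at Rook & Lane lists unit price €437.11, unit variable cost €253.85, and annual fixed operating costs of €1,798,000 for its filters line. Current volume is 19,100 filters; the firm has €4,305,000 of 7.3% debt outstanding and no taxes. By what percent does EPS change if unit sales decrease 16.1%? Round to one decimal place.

Contribution at this volume is 19,100 × €183.26 = €3,500,266.00.
Subtracting fixed costs: EBIT = €3,500,266.00 − €1,798,000 = €1,702,266.00.
Interest = €314,265.00, so EBIT − I = €1,388,001.00.
DCL = total CM / (EBIT − I) = €3,500,266.00 / €1,388,001.00 = 2.5218.
EPS therefore changes by 2.5218 × (-16.1%) = -40.6%.

-40.6%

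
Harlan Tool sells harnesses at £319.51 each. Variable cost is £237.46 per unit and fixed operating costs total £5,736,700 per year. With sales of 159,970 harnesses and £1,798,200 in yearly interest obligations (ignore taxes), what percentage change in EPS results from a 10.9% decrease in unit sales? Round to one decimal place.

At 159,970 units, contribution = 159,970 × £82.05 = £13,125,538.50.
Subtracting fixed costs: EBIT = £13,125,538.50 − £5,736,700 = £7,388,838.50.
After interest of £1,798,200.00, pre-tax earnings = £5,590,638.50.
Degree of combined leverage = contribution ÷ (EBIT − I) = £13,125,538.50 ÷ £5,590,638.50 = 2.3478.
EPS therefore changes by 2.3478 × (-10.9%) = -25.6%.

-25.6%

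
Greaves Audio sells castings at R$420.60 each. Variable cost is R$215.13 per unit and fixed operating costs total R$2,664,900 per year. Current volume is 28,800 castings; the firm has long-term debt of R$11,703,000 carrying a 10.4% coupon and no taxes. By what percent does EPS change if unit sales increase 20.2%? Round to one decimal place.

Contribution at this volume is 28,800 × R$205.47 = R$5,917,536.00.
Operating income = contribution − fixed costs = R$5,917,536.00 − R$2,664,900 = R$3,252,636.00.
Interest = R$1,217,112.00, so EBIT − I = R$2,035,524.00.
Degree of combined leverage = contribution ÷ (EBIT − I) = R$5,917,536.00 ÷ R$2,035,524.00 = 2.9071.
EPS therefore changes by 2.9071 × (+20.2%) = +58.7%.

+58.7%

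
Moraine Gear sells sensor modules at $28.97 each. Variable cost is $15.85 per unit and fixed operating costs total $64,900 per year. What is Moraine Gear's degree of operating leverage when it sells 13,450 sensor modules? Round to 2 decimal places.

At 13,450 units, contribution = 13,450 × $13.12 = $176,464.00.
EBIT = $176,464.00 − $64,900 = $111,564.00.
Degree of operating leverage = $176,464.00 / $111,564.00 = 1.5817.

1.58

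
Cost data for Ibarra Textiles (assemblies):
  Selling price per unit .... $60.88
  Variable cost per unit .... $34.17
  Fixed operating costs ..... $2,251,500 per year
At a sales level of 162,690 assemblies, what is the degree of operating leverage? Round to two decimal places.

2.08

Contribution at this volume is 162,690 × $26.71 = $4,345,449.90.
EBIT = $4,345,449.90 − $2,251,500 = $2,093,949.90.
So DOL = total CM / EBIT = $4,345,449.90 / $2,093,949.90 = 2.0752.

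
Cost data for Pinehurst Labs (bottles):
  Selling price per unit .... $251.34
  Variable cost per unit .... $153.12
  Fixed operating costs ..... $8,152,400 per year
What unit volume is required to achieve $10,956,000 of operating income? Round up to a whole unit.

194,547 bottles

Each unit contributes $251.34 − $153.12 = $98.22.
Required volume = (fixed costs + target profit) ÷ CM = ($8,152,400 + $10,956,000) ÷ $98.22 = 194,546.94, so 194,547 bottles.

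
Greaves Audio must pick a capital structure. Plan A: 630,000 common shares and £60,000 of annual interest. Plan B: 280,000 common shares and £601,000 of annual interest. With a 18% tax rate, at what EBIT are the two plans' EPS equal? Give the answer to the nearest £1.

£1,033,800

Set EPS_A = EPS_B: (EBIT − £60,000)(1 − 0.18) ÷ 630,000 = (EBIT − £601,000)(1 − 0.18) ÷ 280,000.
The (1 − t) factor cancels: (EBIT − 60,000) × 280,000 = (EBIT − 601,000) × 630,000.
EBIT × (630,000 − 280,000) = 601,000 × 630,000 − 60,000 × 280,000 = 361,830,000,000, so EBIT = 361,830,000,000 ÷ 350,000 = 1,033,800.00.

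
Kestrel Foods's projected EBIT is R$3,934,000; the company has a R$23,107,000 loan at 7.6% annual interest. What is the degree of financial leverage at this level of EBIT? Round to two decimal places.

Interest = R$1,756,132.00.
DFL = EBIT ÷ (EBIT − I) = R$3,934,000 ÷ (R$3,934,000 − R$1,756,132.00) = R$3,934,000 ÷ R$2,177,868.00 = 1.8064.

1.81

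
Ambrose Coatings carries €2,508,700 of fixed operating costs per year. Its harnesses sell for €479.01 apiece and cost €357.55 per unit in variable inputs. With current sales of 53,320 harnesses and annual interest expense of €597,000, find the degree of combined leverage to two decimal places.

1.92

Total contribution margin = 53,320 × €121.46 = €6,476,247.20.
Subtracting fixed costs: EBIT = €6,476,247.20 − €2,508,700 = €3,967,547.20. Interest = €597,000.00.
DOL = €6,476,247.20 ÷ €3,967,547.20 = 1.6323; DFL = €3,967,547.20 ÷ €3,370,547.20 = 1.1771.
Combined leverage = 1.6323 × 1.1771 = 1.9214.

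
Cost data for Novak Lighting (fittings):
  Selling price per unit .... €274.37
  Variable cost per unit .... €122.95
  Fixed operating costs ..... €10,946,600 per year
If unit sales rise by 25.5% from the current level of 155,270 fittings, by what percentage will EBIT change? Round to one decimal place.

Total contribution margin = 155,270 × €151.42 = €23,510,983.40.
EBIT = €23,510,983.40 − €10,946,600 = €12,564,383.40.
DOL = contribution ÷ EBIT = €23,510,983.40 ÷ €12,564,383.40 = 1.8712.
Operating income changes by 1.8712 × +25.5% = +47.7%.

+47.7%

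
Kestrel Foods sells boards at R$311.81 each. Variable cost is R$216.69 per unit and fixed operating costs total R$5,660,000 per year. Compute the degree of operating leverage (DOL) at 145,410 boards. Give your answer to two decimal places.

1.69

Total contribution margin = 145,410 × R$95.12 = R$13,831,399.20.
Subtracting fixed costs: EBIT = R$13,831,399.20 − R$5,660,000 = R$8,171,399.20.
DOL = contribution ÷ EBIT = R$13,831,399.20 ÷ R$8,171,399.20 = 1.6927.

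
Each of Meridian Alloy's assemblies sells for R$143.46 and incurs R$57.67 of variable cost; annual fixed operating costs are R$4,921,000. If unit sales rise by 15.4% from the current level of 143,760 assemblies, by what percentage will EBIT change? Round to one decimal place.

+25.6%

Total contribution margin = 143,760 × R$85.79 = R$12,333,170.40.
Subtracting fixed costs: EBIT = R$12,333,170.40 − R$4,921,000 = R$7,412,170.40.
DOL = contribution ÷ EBIT = R$12,333,170.40 ÷ R$7,412,170.40 = 1.6639.
%ΔEBIT = DOL × %ΔSales = 1.6639 × +15.4% = +25.6%.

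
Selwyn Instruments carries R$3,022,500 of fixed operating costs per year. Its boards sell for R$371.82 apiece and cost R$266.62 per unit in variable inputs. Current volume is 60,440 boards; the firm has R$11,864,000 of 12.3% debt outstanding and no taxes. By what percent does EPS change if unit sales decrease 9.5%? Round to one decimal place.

Contribution at this volume is 60,440 × R$105.20 = R$6,358,288.00.
EBIT = R$6,358,288.00 − R$3,022,500 = R$3,335,788.00.
Interest = R$1,459,272.00, so EBIT − I = R$1,876,516.00.
DCL = total CM / (EBIT − I) = R$6,358,288.00 / R$1,876,516.00 = 3.3883.
%ΔEPS = DCL × %ΔSales = 3.3883 × -9.5% = -32.2%.

-32.2%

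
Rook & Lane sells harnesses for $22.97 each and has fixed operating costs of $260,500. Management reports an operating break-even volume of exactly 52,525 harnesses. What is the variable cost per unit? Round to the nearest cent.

$18.01

Contribution per unit must be FC / Q = $260,500 / 52,525 = $4.9595.
Hence VC = price − CM = $22.97 − $4.9595 = $18.01.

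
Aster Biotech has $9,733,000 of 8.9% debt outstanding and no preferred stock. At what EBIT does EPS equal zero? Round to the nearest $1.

Annual interest = 8.9% × $9,733,000 = $866,237.00.
Without preferred stock the financial break-even is simply EBIT = interest = $866,237.00.

$866,237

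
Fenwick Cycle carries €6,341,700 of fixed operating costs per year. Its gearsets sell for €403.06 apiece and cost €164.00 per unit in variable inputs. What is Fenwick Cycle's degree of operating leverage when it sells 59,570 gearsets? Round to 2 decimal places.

1.80

Contribution at this volume is 59,570 × €239.06 = €14,240,804.20.
EBIT = €14,240,804.20 − €6,341,700 = €7,899,104.20.
DOL = contribution ÷ EBIT = €14,240,804.20 ÷ €7,899,104.20 = 1.8028.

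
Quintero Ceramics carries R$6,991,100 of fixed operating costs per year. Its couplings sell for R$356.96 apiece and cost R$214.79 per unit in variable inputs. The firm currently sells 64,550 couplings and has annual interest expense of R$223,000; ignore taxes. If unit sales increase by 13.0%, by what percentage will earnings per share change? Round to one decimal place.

Total contribution margin = 64,550 × R$142.17 = R$9,177,073.50.
Operating income = contribution − fixed costs = R$9,177,073.50 − R$6,991,100 = R$2,185,973.50.
After interest of R$223,000.00, pre-tax earnings = R$1,962,973.50.
DCL = total CM / (EBIT − I) = R$9,177,073.50 / R$1,962,973.50 = 4.6751.
%ΔEPS = DCL × %ΔSales = 4.6751 × +13.0% = +60.8%.

+60.8%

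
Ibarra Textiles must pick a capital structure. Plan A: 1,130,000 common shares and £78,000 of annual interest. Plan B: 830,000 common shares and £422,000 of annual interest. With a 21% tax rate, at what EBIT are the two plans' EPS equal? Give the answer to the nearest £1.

£1,373,733

Set EPS_A = EPS_B: (EBIT − £78,000)(1 − 0.21) ÷ 1,130,000 = (EBIT − £422,000)(1 − 0.21) ÷ 830,000.
Cancelling (1 − t) and cross-multiplying: 830,000·(EBIT − 78,000) = 1,130,000·(EBIT − 422,000).
EBIT × (1,130,000 − 830,000) = 422,000 × 1,130,000 − 78,000 × 830,000 = 412,120,000,000, so EBIT = 412,120,000,000 ÷ 300,000 = 1,373,733.33.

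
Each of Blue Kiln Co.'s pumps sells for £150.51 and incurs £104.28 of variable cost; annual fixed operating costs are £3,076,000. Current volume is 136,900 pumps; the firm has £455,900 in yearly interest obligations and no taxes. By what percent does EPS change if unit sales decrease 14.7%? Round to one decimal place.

Total contribution margin = 136,900 × £46.23 = £6,328,887.00.
EBIT = £6,328,887.00 − £3,076,000 = £3,252,887.00.
After interest of £455,900.00, pre-tax earnings = £2,796,987.00.
Degree of combined leverage = contribution ÷ (EBIT − I) = £6,328,887.00 ÷ £2,796,987.00 = 2.2628.
EPS therefore changes by 2.2628 × (-14.7%) = -33.3%.

-33.3%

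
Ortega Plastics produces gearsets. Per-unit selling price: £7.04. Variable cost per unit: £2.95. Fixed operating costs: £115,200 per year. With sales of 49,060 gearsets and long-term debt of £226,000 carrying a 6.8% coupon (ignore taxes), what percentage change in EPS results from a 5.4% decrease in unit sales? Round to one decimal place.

At 49,060 units, contribution = 49,060 × £4.09 = £200,655.40.
Subtracting fixed costs: EBIT = £200,655.40 − £115,200 = £85,455.40.
Interest = £15,368.00, so EBIT − I = £70,087.40.
DCL = total CM / (EBIT − I) = £200,655.40 / £70,087.40 = 2.8629.
%ΔEPS = DCL × %ΔSales = 2.8629 × -5.4% = -15.5%.

-15.5%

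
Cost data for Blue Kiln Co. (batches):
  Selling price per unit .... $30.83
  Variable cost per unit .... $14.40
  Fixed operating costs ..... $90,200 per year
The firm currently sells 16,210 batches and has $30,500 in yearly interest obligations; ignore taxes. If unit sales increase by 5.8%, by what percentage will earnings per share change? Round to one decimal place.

+10.6%

Total contribution margin = 16,210 × $16.43 = $266,330.30.
EBIT = $266,330.30 − $90,200 = $176,130.30.
Interest = $30,500.00, so EBIT − I = $145,630.30.
DCL = total CM / (EBIT − I) = $266,330.30 / $145,630.30 = 1.8288.
EPS therefore changes by 1.8288 × (+5.8%) = +10.6%.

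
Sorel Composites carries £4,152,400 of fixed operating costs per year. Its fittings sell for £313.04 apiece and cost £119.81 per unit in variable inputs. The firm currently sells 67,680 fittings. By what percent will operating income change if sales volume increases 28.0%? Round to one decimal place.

At 67,680 units, contribution = 67,680 × £193.23 = £13,077,806.40.
Subtracting fixed costs: EBIT = £13,077,806.40 − £4,152,400 = £8,925,406.40.
So DOL = total CM / EBIT = £13,077,806.40 / £8,925,406.40 = 1.4652.
%ΔEBIT = DOL × %ΔSales = 1.4652 × +28.0% = +41.0%.

+41.0%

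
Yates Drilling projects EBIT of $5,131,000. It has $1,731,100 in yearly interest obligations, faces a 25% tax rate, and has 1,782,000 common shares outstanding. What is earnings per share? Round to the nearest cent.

Pre-tax income = $5,131,000 − $1,731,100.00 = $3,399,900.00.
Net income = $3,399,900.00 × (1 − 0.25) = $2,549,925.00.
Per share: $2,549,925.00 / 1,782,000 shares = $1.43.

$1.43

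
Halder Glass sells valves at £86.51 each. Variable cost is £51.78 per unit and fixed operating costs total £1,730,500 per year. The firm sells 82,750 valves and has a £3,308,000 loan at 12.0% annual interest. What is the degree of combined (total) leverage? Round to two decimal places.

At 82,750 units, contribution = 82,750 × £34.73 = £2,873,907.50.
EBIT = £2,873,907.50 − £1,730,500 = £1,143,407.50. Interest = £396,960.00.
DOL = £2,873,907.50 ÷ £1,143,407.50 = 2.5135; DFL = £1,143,407.50 ÷ £746,447.50 = 1.5318.
DCL = DOL × DFL = 2.5135 × 1.5318 = 3.8502.

3.85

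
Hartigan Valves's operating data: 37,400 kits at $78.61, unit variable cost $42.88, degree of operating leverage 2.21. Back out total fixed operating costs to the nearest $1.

Contribution at this volume is 37,400 × $35.73 = $1,336,302.00.
DOL = contribution / EBIT, so EBIT = $1,336,302.00 / 2.21 = $604,661.54.
And FC = contribution − EBIT = $1,336,302.00 − $604,661.54 = $731,640.

$731,640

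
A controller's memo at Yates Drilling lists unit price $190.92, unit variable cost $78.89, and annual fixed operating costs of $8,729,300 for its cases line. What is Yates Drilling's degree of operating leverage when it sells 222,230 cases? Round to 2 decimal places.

Total contribution margin = 222,230 × $112.03 = $24,896,426.90.
Subtracting fixed costs: EBIT = $24,896,426.90 − $8,729,300 = $16,167,126.90.
Degree of operating leverage = $24,896,426.90 / $16,167,126.90 = 1.5399.

1.54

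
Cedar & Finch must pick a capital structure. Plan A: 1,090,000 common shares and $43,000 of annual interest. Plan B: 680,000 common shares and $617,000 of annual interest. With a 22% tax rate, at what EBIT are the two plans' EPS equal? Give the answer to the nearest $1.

Set EPS_A = EPS_B: (EBIT − $43,000)(1 − 0.22) ÷ 1,090,000 = (EBIT − $617,000)(1 − 0.22) ÷ 680,000.
Cancelling (1 − t) and cross-multiplying: 680,000·(EBIT − 43,000) = 1,090,000·(EBIT − 617,000).
EBIT × (1,090,000 − 680,000) = 617,000 × 1,090,000 − 43,000 × 680,000 = 643,290,000,000, so EBIT = 643,290,000,000 ÷ 410,000 = 1,569,000.00.

$1,569,000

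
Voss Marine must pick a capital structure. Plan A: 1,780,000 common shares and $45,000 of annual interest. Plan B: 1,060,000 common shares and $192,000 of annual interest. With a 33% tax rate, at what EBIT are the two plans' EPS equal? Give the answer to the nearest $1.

Set EPS_A = EPS_B: (EBIT − $45,000)(1 − 0.33) ÷ 1,780,000 = (EBIT − $192,000)(1 − 0.33) ÷ 1,060,000.
Cancelling (1 − t) and cross-multiplying: 1,060,000·(EBIT − 45,000) = 1,780,000·(EBIT − 192,000).
Solving, EBIT = (192,000·1,780,000 − 45,000·1,060,000) / (1,780,000 − 1,060,000) = 294,060,000,000 / 720,000 = 408,416.67.

$408,417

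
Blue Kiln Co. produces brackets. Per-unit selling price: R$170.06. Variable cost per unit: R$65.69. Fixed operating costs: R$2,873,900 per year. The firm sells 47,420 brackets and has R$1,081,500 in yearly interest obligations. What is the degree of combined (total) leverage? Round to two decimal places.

Contribution at this volume is 47,420 × R$104.37 = R$4,949,225.40.
Subtracting fixed costs: EBIT = R$4,949,225.40 − R$2,873,900 = R$2,075,325.40. Interest = R$1,081,500.00.
DOL = R$4,949,225.40 ÷ R$2,075,325.40 = 2.3848; DFL = R$2,075,325.40 ÷ R$993,825.40 = 2.0882.
DCL = DOL × DFL = 2.3848 × 2.0882 = 4.9799.

4.98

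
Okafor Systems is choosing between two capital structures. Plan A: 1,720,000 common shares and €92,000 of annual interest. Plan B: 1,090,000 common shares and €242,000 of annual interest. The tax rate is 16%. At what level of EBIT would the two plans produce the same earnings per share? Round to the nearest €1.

At indifference, (EBIT − 92,000)(1 − t)/1,720,000 = (EBIT − 242,000)(1 − t)/1,090,000.
Cancelling (1 − t) and cross-multiplying: 1,090,000·(EBIT − 92,000) = 1,720,000·(EBIT − 242,000).
Solving, EBIT = (242,000·1,720,000 − 92,000·1,090,000) / (1,720,000 − 1,090,000) = 315,960,000,000 / 630,000 = 501,523.81.

€501,524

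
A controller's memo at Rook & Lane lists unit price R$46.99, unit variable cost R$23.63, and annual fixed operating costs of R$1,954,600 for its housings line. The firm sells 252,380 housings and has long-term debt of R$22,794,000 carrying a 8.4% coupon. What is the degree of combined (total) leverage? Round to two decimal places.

Contribution at this volume is 252,380 × R$23.36 = R$5,895,596.80.
EBIT = R$5,895,596.80 − R$1,954,600 = R$3,940,996.80. Interest = R$1,914,696.00.
DOL = R$5,895,596.80 ÷ R$3,940,996.80 = 1.4960; DFL = R$3,940,996.80 ÷ R$2,026,300.80 = 1.9449.
Combined leverage = 1.4960 × 1.9449 = 2.9096.

2.91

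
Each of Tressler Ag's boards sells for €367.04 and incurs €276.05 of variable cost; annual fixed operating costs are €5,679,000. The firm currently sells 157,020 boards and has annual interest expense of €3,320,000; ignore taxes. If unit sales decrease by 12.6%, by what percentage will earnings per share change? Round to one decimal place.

-34.0%

At 157,020 units, contribution = 157,020 × €90.99 = €14,287,249.80.
Operating income = contribution − fixed costs = €14,287,249.80 − €5,679,000 = €8,608,249.80.
After interest of €3,320,000.00, pre-tax earnings = €5,288,249.80.
DCL = total CM / (EBIT − I) = €14,287,249.80 / €5,288,249.80 = 2.7017.
EPS therefore changes by 2.7017 × (-12.6%) = -34.0%.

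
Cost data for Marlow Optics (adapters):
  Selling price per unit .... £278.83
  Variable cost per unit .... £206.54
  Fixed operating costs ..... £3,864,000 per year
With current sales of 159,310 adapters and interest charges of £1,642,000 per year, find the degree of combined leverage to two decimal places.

1.92

Total contribution margin = 159,310 × £72.29 = £11,516,519.90.
Operating income = contribution − fixed costs = £11,516,519.90 − £3,864,000 = £7,652,519.90. Interest = £1,642,000.00, so EBIT − I = £6,010,519.90.
Degree of total leverage = total CM / (EBIT − interest) = £11,516,519.90 / £6,010,519.90 = 1.9161.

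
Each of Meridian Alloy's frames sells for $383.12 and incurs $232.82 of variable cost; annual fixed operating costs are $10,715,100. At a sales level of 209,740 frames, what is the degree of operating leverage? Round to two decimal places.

Contribution at this volume is 209,740 × $150.30 = $31,523,922.00.
EBIT = $31,523,922.00 − $10,715,100 = $20,808,822.00.
DOL = contribution ÷ EBIT = $31,523,922.00 ÷ $20,808,822.00 = 1.5149.

1.51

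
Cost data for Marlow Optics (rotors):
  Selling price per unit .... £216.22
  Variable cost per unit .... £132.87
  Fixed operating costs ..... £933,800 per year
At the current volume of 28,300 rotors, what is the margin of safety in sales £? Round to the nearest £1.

Unit CM = price − variable cost = £216.22 − £132.87 = £83.35. Break-even units = £933,800 ÷ £83.35 = 11,203.36; break-even revenue = 11,203.36 × £216.22 = £2,422,390.35.
Actual sales revenue = 28,300 × £216.22 = £6,119,026.00.
Margin of safety = £6,119,026.00 − £2,422,390.35 = £3,696,636.

£3,696,636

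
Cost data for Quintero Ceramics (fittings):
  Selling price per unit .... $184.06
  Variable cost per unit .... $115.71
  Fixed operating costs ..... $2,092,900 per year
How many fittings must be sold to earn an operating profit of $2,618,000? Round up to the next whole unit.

68,924 fittings

Contribution margin per unit = $184.06 − $115.71 = $68.35.
Required volume = (fixed costs + target profit) ÷ CM = ($2,092,900 + $2,618,000) ÷ $68.35 = 68,923.19, so 68,924 fittings.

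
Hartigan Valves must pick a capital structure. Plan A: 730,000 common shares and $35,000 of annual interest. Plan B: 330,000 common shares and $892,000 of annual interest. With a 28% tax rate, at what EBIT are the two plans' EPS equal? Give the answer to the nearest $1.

At indifference, (EBIT − 35,000)(1 − t)/730,000 = (EBIT − 892,000)(1 − t)/330,000.
Cancelling (1 − t) and cross-multiplying: 330,000·(EBIT − 35,000) = 730,000·(EBIT − 892,000).
Solving, EBIT = (892,000·730,000 − 35,000·330,000) / (730,000 − 330,000) = 639,610,000,000 / 400,000 = 1,599,025.00.

$1,599,025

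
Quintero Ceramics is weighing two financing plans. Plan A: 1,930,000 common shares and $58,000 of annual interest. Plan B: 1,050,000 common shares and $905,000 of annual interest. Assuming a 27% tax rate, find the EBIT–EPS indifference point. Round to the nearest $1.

$1,915,625

At indifference, (EBIT − 58,000)(1 − t)/1,930,000 = (EBIT − 905,000)(1 − t)/1,050,000.
The (1 − t) factor cancels: (EBIT − 58,000) × 1,050,000 = (EBIT − 905,000) × 1,930,000.
Solving, EBIT = (905,000·1,930,000 − 58,000·1,050,000) / (1,930,000 − 1,050,000) = 1,685,750,000,000 / 880,000 = 1,915,625.00.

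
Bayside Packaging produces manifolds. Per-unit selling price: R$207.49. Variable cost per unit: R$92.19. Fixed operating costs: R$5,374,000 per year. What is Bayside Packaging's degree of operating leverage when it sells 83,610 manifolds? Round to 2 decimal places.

Total contribution margin = 83,610 × R$115.30 = R$9,640,233.00.
EBIT = R$9,640,233.00 − R$5,374,000 = R$4,266,233.00.
DOL = contribution ÷ EBIT = R$9,640,233.00 ÷ R$4,266,233.00 = 2.2597.

2.26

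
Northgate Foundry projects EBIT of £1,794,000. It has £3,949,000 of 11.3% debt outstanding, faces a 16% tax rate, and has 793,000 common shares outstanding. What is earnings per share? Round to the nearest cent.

£1.43

Pre-tax income = £1,794,000 − £446,237.00 = £1,347,763.00.
Net income = £1,347,763.00 × (1 − 0.16) = £1,132,120.92.
EPS = £1,132,120.92 ÷ 793,000 = £1.43.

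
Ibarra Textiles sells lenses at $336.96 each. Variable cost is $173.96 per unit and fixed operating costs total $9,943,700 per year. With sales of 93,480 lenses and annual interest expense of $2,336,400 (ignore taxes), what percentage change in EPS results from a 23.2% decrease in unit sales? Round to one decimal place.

-119.5%

At 93,480 units, contribution = 93,480 × $163.00 = $15,237,240.00.
EBIT = $15,237,240.00 − $9,943,700 = $5,293,540.00.
After interest of $2,336,400.00, pre-tax earnings = $2,957,140.00.
Degree of combined leverage = contribution ÷ (EBIT − I) = $15,237,240.00 ÷ $2,957,140.00 = 5.1527.
EPS therefore changes by 5.1527 × (-23.2%) = -119.5%.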